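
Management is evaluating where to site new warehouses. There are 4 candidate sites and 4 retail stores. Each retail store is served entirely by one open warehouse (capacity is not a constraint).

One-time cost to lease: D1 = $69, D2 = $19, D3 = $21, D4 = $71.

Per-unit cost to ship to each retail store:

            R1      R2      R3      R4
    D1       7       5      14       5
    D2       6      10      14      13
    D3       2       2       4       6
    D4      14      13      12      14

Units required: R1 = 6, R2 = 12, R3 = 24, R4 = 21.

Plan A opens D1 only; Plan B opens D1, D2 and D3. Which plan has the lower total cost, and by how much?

Plan B is cheaper by 266.

Plan A: {D1}: R1→D1 7·6=42, R2→D1 5·12=60, R3→D1 14·24=336, R4→D1 5·21=105. Service 543; fixed 69; total 612.
Plan B: {D1, D2, D3}: R1→D3 2·6=12, R2→D3 2·12=24, R3→D3 4·24=96, R4→D1 5·21=105. Service 237; fixed 109; total 346.
Difference: |612 − 346| = 266.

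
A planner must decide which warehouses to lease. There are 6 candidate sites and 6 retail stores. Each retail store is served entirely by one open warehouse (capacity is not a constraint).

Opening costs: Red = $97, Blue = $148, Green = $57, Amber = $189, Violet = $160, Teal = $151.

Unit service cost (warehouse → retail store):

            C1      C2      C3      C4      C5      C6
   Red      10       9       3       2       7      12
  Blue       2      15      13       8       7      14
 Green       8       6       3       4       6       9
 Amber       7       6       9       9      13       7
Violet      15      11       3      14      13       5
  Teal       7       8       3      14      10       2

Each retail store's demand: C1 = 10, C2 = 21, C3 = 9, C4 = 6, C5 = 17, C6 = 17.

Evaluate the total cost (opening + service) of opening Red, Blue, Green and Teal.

Total cost: 774

Each retail store is assigned to its cheapest site among the open ones.
{Red, Blue, Green, Teal}: C1→Blue 2·10=20, C2→Green 6·21=126, C3→Red 3·9=27, C4→Red 2·6=12, C5→Green 6·17=102, C6→Teal 2·17=34. Service 321; fixed 453; total 774.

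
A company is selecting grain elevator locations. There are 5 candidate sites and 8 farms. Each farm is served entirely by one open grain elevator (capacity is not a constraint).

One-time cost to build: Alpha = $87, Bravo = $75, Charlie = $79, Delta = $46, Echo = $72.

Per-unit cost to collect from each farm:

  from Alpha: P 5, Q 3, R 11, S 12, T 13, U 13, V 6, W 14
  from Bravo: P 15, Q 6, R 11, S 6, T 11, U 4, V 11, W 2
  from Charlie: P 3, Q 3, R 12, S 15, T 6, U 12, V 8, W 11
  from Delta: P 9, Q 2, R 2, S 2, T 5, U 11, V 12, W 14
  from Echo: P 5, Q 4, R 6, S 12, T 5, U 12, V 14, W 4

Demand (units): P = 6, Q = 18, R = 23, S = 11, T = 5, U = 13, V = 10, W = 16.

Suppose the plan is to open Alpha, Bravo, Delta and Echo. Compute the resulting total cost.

Total cost: 583

Each farm is assigned to its cheapest site among the open ones.
{Alpha, Bravo, Delta, Echo}: P→Alpha 5·6=30, Q→Delta 2·18=36, R→Delta 2·23=46, S→Delta 2·11=22, T→Delta 5·5=25, U→Bravo 4·13=52, V→Alpha 6·10=60, W→Bravo 2·16=32. Service 303; fixed 280; total 583.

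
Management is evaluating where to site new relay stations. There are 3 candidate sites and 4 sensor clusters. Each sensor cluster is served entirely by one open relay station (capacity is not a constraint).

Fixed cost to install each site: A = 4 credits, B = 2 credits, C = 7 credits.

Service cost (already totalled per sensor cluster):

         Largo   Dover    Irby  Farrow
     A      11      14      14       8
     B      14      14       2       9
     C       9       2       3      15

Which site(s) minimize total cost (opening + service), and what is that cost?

For any fixed open set, each sensor cluster goes to its cheapest open site; total = fixed + service.
{B, C}: Largo→C 9, Dover→C 2, Irby→B 2, Farrow→B 9. Service 22; fixed 9; total 31.
{A, C}: Largo→C 9, Dover→C 2, Irby→C 3, Farrow→A 8. Service 22; fixed 11; total 33.
{A, B, C}: service 21 + fixed 13 = 34
{B}: service 39 + fixed 2 = 41
No other subset beats 31.

Open B and C; minimum total cost 31.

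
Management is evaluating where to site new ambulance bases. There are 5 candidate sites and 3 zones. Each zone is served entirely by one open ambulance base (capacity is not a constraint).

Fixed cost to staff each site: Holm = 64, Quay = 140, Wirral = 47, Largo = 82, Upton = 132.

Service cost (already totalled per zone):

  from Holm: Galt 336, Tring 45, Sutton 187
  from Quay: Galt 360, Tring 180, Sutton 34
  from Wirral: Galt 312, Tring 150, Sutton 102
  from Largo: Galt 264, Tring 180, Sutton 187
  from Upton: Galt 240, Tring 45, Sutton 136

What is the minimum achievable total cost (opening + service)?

Minimum total cost: 553

For any fixed open set, each zone goes to its cheapest open site; total = fixed + service.
{Upton}: Galt→Upton 240, Tring→Upton 45, Sutton→Upton 136. Service 421; fixed 132; total 553.
{Wirral, Upton}: service 387 + fixed 179 = 566
{Holm, Wirral}: service 459 + fixed 111 = 570
{Holm, Quay, Wirral, Largo, Upton}: Galt→Upton 240, Tring→Holm 45, Sutton→Quay 34. Service 319; fixed 465; total 784.
No other subset beats 553.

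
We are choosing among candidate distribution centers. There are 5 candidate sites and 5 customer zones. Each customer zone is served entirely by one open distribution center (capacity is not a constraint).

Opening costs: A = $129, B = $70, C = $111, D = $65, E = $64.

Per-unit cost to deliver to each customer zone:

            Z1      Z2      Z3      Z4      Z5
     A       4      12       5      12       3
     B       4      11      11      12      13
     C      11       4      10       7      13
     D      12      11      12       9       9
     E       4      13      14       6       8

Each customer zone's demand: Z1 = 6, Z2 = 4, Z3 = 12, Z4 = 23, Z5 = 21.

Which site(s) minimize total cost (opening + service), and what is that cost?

For any fixed open set, each customer zone goes to its cheapest open site; total = fixed + service.
{A, E}: Z1→A 4·6=24, Z2→A 12·4=48, Z3→A 5·12=60, Z4→E 6·23=138, Z5→A 3·21=63. Service 333; fixed 193; total 526.
{A, C}: Z1→A 4·6=24, Z2→C 4·4=16, Z3→A 5·12=60, Z4→C 7·23=161, Z5→A 3·21=63. Service 324; fixed 240; total 564.
{A, D, E}: service 329 + fixed 258 = 587
{A, B, C, D, E}: service 301 + fixed 439 = 740
No other subset beats 526.

Open A and E; minimum total cost 526.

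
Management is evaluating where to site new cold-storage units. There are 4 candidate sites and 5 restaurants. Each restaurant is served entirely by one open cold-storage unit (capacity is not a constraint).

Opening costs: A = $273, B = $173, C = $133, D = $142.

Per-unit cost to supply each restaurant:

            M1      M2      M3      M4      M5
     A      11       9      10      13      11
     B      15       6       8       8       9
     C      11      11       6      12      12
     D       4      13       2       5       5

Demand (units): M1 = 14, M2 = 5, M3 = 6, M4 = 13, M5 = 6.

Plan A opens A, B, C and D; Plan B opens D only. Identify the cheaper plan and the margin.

Plan A: {A, B, C, D}: M1→D 4·14=56, M2→B 6·5=30, M3→D 2·6=12, M4→D 5·13=65, M5→D 5·6=30. Service 193; fixed 721; total 914.
Plan B: {D}: M1→D 4·14=56, M2→D 13·5=65, M3→D 2·6=12, M4→D 5·13=65, M5→D 5·6=30. Service 228; fixed 142; total 370.
Difference: |914 − 370| = 544.

Plan B is cheaper by 544.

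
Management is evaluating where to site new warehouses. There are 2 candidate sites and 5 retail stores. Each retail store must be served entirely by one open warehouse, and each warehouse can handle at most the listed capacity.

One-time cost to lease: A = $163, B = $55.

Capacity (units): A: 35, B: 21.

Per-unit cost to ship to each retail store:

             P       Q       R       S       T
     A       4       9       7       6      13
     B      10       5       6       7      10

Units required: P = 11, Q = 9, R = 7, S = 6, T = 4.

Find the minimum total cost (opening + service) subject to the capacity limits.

Open {A, B}: P→A 4·11=44, Q→B 5·9=45, R→B 6·7=42, S→A 6·6=36, T→B 10·4=40.
Loads: A carries 17/35, B carries 20/21. Service 207; fixed 218; total 425.
Next best feasible plan costs 432.

Minimum total cost: 425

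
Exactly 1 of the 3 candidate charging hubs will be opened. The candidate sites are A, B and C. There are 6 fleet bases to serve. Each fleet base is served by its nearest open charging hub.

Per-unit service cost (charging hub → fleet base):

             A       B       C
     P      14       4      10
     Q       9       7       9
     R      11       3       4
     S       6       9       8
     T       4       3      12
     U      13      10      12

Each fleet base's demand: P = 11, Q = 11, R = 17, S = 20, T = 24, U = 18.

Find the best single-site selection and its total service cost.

Choose B only; total service cost 604.

With exactly 1 open, each fleet base uses its cheapest among the chosen.
{B}: P→B 4·11=44, Q→B 7·11=77, R→B 3·17=51, S→B 9·20=180, T→B 3·24=72, U→B 10·18=180. Service cost 604.
{A}: service cost 890
{C}: service cost 941
Among all 3 size-1 choices, {B} is lowest.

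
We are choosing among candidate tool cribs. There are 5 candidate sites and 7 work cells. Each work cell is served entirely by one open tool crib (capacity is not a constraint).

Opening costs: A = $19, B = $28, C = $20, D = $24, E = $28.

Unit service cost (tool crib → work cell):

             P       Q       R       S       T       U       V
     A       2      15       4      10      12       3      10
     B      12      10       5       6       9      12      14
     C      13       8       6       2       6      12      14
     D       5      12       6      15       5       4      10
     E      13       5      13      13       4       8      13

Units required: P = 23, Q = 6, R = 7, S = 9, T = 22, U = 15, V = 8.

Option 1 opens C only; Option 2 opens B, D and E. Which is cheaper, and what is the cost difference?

Option 2 is cheaper by 309.

Option 1: {C}: P→C 13·23=299, Q→C 8·6=48, R→C 6·7=42, S→C 2·9=18, T→C 6·22=132, U→C 12·15=180, V→C 14·8=112. Service 831; fixed 20; total 851.
Option 2: {B, D, E}: P→D 5·23=115, Q→E 5·6=30, R→B 5·7=35, S→B 6·9=54, T→E 4·22=88, U→D 4·15=60, V→D 10·8=80. Service 462; fixed 80; total 542.
Difference: |851 − 542| = 309.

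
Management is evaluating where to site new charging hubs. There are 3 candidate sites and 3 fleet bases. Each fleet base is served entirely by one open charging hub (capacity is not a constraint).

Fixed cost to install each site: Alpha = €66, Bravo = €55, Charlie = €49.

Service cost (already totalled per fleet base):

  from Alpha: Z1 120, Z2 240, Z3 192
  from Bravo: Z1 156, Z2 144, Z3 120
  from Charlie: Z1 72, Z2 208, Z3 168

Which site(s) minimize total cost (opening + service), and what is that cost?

For any fixed open set, each fleet base goes to its cheapest open site; total = fixed + service.
{Bravo, Charlie}: Z1→Charlie 72, Z2→Bravo 144, Z3→Bravo 120. Service 336; fixed 104; total 440.
{Bravo}: Z1→Bravo 156, Z2→Bravo 144, Z3→Bravo 120. Service 420; fixed 55; total 475.
{Charlie}: service 448 + fixed 49 = 497
{Alpha, Bravo, Charlie}: Z1→Charlie 72, Z2→Bravo 144, Z3→Bravo 120. Service 336; fixed 170; total 506.
(All 7 nonempty subsets were checked; Bravo and Charlie is lowest.)

Open Bravo and Charlie; minimum total cost 440.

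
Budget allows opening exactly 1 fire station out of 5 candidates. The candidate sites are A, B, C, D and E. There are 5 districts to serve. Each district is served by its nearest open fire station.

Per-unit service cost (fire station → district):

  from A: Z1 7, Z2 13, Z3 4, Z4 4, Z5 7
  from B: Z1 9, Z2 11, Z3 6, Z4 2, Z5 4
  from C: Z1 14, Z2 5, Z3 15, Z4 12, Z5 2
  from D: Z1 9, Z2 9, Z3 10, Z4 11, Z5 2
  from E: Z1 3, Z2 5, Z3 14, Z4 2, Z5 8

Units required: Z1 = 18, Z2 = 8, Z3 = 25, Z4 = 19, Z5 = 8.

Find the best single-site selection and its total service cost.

Choose A only; total service cost 462.

With exactly 1 open, each district uses its cheapest among the chosen.
{A}: Z1→A 7·18=126, Z2→A 13·8=104, Z3→A 4·25=100, Z4→A 4·19=76, Z5→A 7·8=56. Service cost 462.
{B}: service cost 470
{E}: service cost 546
Among all 5 size-1 choices, {A} is lowest.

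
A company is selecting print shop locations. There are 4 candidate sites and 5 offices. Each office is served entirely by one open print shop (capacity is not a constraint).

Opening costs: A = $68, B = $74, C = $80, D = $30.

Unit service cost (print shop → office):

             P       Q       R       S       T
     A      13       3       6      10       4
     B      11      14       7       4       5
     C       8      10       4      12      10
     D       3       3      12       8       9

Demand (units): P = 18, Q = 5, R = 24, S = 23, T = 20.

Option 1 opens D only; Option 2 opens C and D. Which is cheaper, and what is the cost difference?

Option 1: {D}: P→D 3·18=54, Q→D 3·5=15, R→D 12·24=288, S→D 8·23=184, T→D 9·20=180. Service 721; fixed 30; total 751.
Option 2: {C, D}: P→D 3·18=54, Q→D 3·5=15, R→C 4·24=96, S→D 8·23=184, T→D 9·20=180. Service 529; fixed 110; total 639.
Difference: |751 − 639| = 112.

Option 2 is cheaper by 112.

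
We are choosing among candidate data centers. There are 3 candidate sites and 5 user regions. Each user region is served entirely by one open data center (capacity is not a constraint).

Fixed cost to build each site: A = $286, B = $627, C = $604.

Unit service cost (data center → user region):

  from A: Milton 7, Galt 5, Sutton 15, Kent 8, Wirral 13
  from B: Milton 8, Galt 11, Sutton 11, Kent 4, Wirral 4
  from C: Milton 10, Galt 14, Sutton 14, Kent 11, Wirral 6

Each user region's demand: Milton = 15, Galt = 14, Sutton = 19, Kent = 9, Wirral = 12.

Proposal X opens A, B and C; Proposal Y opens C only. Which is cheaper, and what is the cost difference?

Proposal X: {A, B, C}: Milton→A 7·15=105, Galt→A 5·14=70, Sutton→B 11·19=209, Kent→B 4·9=36, Wirral→B 4·12=48. Service 468; fixed 1517; total 1985.
Proposal Y: {C}: Milton→C 10·15=150, Galt→C 14·14=196, Sutton→C 14·19=266, Kent→C 11·9=99, Wirral→C 6·12=72. Service 783; fixed 604; total 1387.
Difference: |1985 − 1387| = 598.

Proposal Y is cheaper by 598.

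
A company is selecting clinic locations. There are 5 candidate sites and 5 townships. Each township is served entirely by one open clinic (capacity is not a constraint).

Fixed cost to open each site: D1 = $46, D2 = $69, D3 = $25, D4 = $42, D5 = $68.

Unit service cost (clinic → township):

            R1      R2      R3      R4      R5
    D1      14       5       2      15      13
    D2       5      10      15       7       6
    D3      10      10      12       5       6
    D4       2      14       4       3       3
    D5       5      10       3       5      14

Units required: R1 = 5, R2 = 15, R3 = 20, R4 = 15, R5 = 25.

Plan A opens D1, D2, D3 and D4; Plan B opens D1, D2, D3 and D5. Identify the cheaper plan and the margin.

Plan A: {D1, D2, D3, D4}: R1→D4 2·5=10, R2→D1 5·15=75, R3→D1 2·20=40, R4→D4 3·15=45, R5→D4 3·25=75. Service 245; fixed 182; total 427.
Plan B: {D1, D2, D3, D5}: R1→D2 5·5=25, R2→D1 5·15=75, R3→D1 2·20=40, R4→D3 5·15=75, R5→D2 6·25=150. Service 365; fixed 208; total 573.
Difference: |427 − 573| = 146.

Plan A is cheaper by 146.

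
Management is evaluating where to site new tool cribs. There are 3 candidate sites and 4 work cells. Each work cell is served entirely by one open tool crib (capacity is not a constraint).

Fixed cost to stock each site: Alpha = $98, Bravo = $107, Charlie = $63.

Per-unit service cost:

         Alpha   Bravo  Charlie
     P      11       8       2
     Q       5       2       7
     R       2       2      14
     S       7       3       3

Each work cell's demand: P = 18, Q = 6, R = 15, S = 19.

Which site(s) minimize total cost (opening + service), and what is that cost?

For any fixed open set, each work cell goes to its cheapest open site; total = fixed + service.
{Bravo, Charlie}: P→Charlie 2·18=36, Q→Bravo 2·6=12, R→Bravo 2·15=30, S→Bravo 3·19=57. Service 135; fixed 170; total 305.
{Alpha, Charlie}: service 153 + fixed 161 = 314
{Bravo}: service 243 + fixed 107 = 350
{Alpha, Bravo, Charlie}: service 135 + fixed 268 = 403
No other subset beats 305.

Open Bravo and Charlie; minimum total cost 305.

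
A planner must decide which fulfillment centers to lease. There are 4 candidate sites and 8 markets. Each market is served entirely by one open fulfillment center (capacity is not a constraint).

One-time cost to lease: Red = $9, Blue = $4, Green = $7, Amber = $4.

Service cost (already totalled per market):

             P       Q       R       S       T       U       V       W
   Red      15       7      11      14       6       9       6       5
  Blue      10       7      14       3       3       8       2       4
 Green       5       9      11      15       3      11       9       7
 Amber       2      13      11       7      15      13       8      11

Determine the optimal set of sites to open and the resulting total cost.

Open Blue and Amber; minimum total cost 48.

For any fixed open set, each market goes to its cheapest open site; total = fixed + service.
{Blue, Amber}: P→Amber 2, Q→Blue 7, R→Amber 11, S→Blue 3, T→Blue 3, U→Blue 8, V→Blue 2, W→Blue 4. Service 40; fixed 8; total 48.
{Blue, Green}: service 43 + fixed 11 = 54
{Blue}: service 51 + fixed 4 = 55
{Red, Blue, Green, Amber}: service 40 + fixed 24 = 64
No other subset beats 48.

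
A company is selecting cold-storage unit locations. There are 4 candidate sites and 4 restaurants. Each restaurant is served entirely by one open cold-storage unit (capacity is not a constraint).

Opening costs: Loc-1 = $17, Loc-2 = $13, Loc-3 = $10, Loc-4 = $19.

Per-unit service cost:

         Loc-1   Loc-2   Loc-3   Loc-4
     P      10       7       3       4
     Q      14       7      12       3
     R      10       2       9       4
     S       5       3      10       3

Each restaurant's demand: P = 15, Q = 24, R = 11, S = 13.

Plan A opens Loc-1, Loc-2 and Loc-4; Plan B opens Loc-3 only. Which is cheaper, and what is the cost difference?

Plan A: {Loc-1, Loc-2, Loc-4}: P→Loc-4 4·15=60, Q→Loc-4 3·24=72, R→Loc-2 2·11=22, S→Loc-2 3·13=39. Service 193; fixed 49; total 242.
Plan B: {Loc-3}: P→Loc-3 3·15=45, Q→Loc-3 12·24=288, R→Loc-3 9·11=99, S→Loc-3 10·13=130. Service 562; fixed 10; total 572.
Difference: |242 − 572| = 330.

Plan A is cheaper by 330.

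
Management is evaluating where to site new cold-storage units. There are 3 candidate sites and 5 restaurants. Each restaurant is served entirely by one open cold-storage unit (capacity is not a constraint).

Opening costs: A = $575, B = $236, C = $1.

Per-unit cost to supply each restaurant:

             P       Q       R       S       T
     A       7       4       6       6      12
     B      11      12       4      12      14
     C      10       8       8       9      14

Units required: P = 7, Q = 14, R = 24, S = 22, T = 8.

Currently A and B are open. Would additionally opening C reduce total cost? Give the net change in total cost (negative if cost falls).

Current service cost with {A, B}: 429.
Adding C: each restaurant re-picks its cheapest; new service cost 429, saving 0.
Extra fixed cost: 1. Net change = 1 − 0 = 1.
(Totals: 1240 → 1241.)

No — net change +1 (cost rises by 1).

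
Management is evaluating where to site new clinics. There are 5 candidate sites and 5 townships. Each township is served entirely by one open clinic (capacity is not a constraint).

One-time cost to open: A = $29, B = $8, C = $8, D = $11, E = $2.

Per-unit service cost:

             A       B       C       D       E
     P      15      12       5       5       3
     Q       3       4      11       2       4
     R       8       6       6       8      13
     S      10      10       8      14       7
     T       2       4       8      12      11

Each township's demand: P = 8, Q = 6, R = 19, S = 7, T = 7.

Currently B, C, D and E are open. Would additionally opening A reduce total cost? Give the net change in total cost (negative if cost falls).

Current service cost with {B, C, D, E}: 227.
Adding A: each township re-picks its cheapest; new service cost 213, saving 14.
Extra fixed cost: 29. Net change = 29 − 14 = 15.
(Totals: 256 → 271.)

No — net change +15 (cost rises by 15).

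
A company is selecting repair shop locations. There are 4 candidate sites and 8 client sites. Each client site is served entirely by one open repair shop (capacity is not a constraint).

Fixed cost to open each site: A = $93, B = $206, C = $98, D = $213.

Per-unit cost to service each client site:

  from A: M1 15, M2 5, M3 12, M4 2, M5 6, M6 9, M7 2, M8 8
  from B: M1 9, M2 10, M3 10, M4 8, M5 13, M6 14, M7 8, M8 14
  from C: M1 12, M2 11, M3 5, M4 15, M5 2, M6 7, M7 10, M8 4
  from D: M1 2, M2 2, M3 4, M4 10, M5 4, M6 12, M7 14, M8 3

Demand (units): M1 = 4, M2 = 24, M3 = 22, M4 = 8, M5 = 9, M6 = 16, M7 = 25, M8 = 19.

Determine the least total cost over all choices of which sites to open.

For any fixed open set, each client site goes to its cheapest open site; total = fixed + service.
{A, C}: M1→C 12·4=48, M2→A 5·24=120, M3→C 5·22=110, M4→A 2·8=16, M5→C 2·9=18, M6→C 7·16=112, M7→A 2·25=50, M8→C 4·19=76. Service 550; fixed 191; total 741.
{A, D}: service 447 + fixed 306 = 753
{A, C, D}: service 397 + fixed 404 = 801
{A, B, C, D}: M1→D 2·4=8, M2→D 2·24=48, M3→D 4·22=88, M4→A 2·8=16, M5→C 2·9=18, M6→C 7·16=112, M7→A 2·25=50, M8→D 3·19=57. Service 397; fixed 610; total 1007.
No other subset beats 741.

Minimum total cost: 741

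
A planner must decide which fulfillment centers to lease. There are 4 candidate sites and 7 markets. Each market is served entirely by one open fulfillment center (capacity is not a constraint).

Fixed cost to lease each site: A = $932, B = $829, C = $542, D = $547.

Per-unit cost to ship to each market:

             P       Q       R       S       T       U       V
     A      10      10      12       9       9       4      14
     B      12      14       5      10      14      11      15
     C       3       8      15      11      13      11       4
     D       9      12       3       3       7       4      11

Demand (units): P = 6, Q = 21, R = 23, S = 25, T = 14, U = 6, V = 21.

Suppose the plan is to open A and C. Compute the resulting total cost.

Each market is assigned to its cheapest site among the open ones.
{A, C}: P→C 3·6=18, Q→C 8·21=168, R→A 12·23=276, S→A 9·25=225, T→A 9·14=126, U→A 4·6=24, V→C 4·21=84. Service 921; fixed 1474; total 2395.

Total cost: 2395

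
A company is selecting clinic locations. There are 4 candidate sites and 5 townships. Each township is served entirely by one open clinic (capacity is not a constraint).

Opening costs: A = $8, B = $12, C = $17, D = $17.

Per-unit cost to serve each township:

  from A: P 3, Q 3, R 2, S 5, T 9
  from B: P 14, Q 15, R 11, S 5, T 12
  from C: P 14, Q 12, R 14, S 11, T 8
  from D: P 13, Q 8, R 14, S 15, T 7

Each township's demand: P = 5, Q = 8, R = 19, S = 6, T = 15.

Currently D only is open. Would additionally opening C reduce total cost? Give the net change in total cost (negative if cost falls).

Current service cost with {D}: 590.
Adding C: each township re-picks its cheapest; new service cost 566, saving 24.
Extra fixed cost: 17. Net change = 17 − 24 = -7.
(Totals: 607 → 600.)

Yes — net change −7 (cost falls by 7).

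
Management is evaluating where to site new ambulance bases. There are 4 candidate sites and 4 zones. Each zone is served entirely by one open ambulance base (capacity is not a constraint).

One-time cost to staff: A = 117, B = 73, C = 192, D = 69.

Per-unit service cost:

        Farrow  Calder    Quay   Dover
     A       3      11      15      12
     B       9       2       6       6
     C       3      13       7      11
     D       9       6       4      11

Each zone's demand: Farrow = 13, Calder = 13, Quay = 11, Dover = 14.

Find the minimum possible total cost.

For any fixed open set, each zone goes to its cheapest open site; total = fixed + service.
{B}: Farrow→B 9·13=117, Calder→B 2·13=26, Quay→B 6·11=66, Dover→B 6·14=84. Service 293; fixed 73; total 366.
{A, B}: service 215 + fixed 190 = 405
{B, D}: service 271 + fixed 142 = 413
{A, B, C, D}: service 193 + fixed 451 = 644
No other subset beats 366.

Minimum total cost: 366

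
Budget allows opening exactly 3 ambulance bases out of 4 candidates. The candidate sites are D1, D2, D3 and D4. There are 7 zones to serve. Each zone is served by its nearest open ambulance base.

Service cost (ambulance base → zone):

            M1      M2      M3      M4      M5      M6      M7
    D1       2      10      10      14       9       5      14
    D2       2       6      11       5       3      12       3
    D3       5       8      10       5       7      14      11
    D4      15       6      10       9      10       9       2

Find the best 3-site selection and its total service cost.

With exactly 3 open, each zone uses its cheapest among the chosen.
{D1, D2, D4}: M1→D1 2, M2→D2 6, M3→D1 10, M4→D2 5, M5→D2 3, M6→D1 5, M7→D4 2. Service cost 33.
{D1, D2, D3}: service cost 34
{D1, D3, D4}: service cost 37
Among all 4 size-3 choices, {D1, D2, D4} is lowest.

Choose D1, D2 and D4; total service cost 33.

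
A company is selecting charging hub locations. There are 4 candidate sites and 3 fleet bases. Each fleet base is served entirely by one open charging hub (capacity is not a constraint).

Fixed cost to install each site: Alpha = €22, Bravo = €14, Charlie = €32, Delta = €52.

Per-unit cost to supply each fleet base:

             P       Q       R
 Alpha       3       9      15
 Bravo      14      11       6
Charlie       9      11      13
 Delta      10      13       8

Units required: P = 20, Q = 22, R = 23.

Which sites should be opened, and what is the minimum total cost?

Open Alpha and Bravo; minimum total cost 432.

For any fixed open set, each fleet base goes to its cheapest open site; total = fixed + service.
{Alpha, Bravo}: P→Alpha 3·20=60, Q→Alpha 9·22=198, R→Bravo 6·23=138. Service 396; fixed 36; total 432.
{Alpha, Bravo, Charlie}: P→Alpha 3·20=60, Q→Alpha 9·22=198, R→Bravo 6·23=138. Service 396; fixed 68; total 464.
{Alpha, Bravo, Delta}: service 396 + fixed 88 = 484
{Alpha, Bravo, Charlie, Delta}: P→Alpha 3·20=60, Q→Alpha 9·22=198, R→Bravo 6·23=138. Service 396; fixed 120; total 516.
No other subset beats 432.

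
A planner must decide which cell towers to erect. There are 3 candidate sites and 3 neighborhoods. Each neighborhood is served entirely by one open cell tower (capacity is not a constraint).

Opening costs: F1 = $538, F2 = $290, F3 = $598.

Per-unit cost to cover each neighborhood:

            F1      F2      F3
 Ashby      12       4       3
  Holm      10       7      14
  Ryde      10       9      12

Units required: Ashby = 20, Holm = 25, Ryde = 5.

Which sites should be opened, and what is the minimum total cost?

For any fixed open set, each neighborhood goes to its cheapest open site; total = fixed + service.
{F2}: Ashby→F2 4·20=80, Holm→F2 7·25=175, Ryde→F2 9·5=45. Service 300; fixed 290; total 590.
{F3}: Ashby→F3 3·20=60, Holm→F3 14·25=350, Ryde→F3 12·5=60. Service 470; fixed 598; total 1068.
{F1}: service 540 + fixed 538 = 1078
{F1, F2, F3}: Ashby→F3 3·20=60, Holm→F2 7·25=175, Ryde→F2 9·5=45. Service 280; fixed 1426; total 1706.
(All 7 nonempty subsets were checked; F2 only is lowest.)

Open F2 only; minimum total cost 590.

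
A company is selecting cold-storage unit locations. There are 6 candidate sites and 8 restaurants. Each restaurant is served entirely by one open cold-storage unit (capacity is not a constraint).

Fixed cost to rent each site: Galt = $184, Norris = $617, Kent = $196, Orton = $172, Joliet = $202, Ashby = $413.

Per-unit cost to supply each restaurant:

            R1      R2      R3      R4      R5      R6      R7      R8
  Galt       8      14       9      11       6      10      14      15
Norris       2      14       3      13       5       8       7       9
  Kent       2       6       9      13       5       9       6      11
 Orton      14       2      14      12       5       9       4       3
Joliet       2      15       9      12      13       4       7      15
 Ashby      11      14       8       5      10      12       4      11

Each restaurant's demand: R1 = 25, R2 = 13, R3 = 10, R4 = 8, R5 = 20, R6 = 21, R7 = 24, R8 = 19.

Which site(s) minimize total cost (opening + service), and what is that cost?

Open Orton and Joliet; minimum total cost 973.

For any fixed open set, each restaurant goes to its cheapest open site; total = fixed + service.
{Orton, Joliet}: R1→Joliet 2·25=50, R2→Orton 2·13=26, R3→Joliet 9·10=90, R4→Orton 12·8=96, R5→Orton 5·20=100, R6→Joliet 4·21=84, R7→Orton 4·24=96, R8→Orton 3·19=57. Service 599; fixed 374; total 973.
{Kent, Orton}: service 704 + fixed 368 = 1072
{Galt, Orton, Joliet}: R1→Joliet 2·25=50, R2→Orton 2·13=26, R3→Galt 9·10=90, R4→Galt 11·8=88, R5→Orton 5·20=100, R6→Joliet 4·21=84, R7→Orton 4·24=96, R8→Orton 3·19=57. Service 591; fixed 558; total 1149.
{Galt, Norris, Kent, Orton, Joliet, Ashby}: service 483 + fixed 1784 = 2267
No other subset beats 973.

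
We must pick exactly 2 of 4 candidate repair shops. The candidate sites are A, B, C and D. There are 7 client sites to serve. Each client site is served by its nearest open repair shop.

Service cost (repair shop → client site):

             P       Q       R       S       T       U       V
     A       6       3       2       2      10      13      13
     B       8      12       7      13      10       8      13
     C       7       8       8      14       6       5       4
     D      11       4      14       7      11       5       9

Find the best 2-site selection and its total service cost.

Choose A and C; total service cost 28.

With exactly 2 open, each client site uses its cheapest among the chosen.
{A, C}: P→A 6, Q→A 3, R→A 2, S→A 2, T→C 6, U→C 5, V→C 4. Service cost 28.
{A, D}: service cost 37
{C, D}: service cost 41
Among all 6 size-2 choices, {A, C} is lowest.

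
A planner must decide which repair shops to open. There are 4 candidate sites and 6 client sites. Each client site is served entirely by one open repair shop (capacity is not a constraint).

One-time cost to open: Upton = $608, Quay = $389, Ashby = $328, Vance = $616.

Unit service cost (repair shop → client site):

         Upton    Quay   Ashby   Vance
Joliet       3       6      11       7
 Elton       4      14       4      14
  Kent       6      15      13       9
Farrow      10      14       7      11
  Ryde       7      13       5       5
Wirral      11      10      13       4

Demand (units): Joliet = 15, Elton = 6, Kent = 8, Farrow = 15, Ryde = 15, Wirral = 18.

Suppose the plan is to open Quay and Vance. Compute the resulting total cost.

Each client site is assigned to its cheapest site among the open ones.
{Quay, Vance}: Joliet→Quay 6·15=90, Elton→Quay 14·6=84, Kent→Vance 9·8=72, Farrow→Vance 11·15=165, Ryde→Vance 5·15=75, Wirral→Vance 4·18=72. Service 558; fixed 1005; total 1563.

Total cost: 1563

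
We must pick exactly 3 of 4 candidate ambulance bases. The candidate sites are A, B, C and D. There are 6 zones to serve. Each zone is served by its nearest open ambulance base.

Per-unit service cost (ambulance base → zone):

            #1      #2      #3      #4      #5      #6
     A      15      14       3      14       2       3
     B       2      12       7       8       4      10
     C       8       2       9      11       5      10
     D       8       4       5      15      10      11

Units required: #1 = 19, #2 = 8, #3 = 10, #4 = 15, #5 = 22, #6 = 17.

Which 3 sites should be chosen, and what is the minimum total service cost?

With exactly 3 open, each zone uses its cheapest among the chosen.
{A, B, C}: #1→B 2·19=38, #2→C 2·8=16, #3→A 3·10=30, #4→B 8·15=120, #5→A 2·22=44, #6→A 3·17=51. Service cost 299.
{A, B, D}: service cost 315
{A, C, D}: service cost 458
Among all 4 size-3 choices, {A, B, C} is lowest.

Choose A, B and C; total service cost 299.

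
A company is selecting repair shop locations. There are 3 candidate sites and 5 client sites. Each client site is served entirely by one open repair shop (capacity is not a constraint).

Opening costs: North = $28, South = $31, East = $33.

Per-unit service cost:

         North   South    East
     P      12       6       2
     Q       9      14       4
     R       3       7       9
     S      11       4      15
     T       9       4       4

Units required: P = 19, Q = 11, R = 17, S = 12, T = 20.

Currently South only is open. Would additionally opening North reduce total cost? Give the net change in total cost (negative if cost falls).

Yes — net change −95 (cost falls by 95).

Current service cost with {South}: 515.
Adding North: each client site re-picks its cheapest; new service cost 392, saving 123.
Extra fixed cost: 28. Net change = 28 − 123 = -95.
(Totals: 546 → 451.)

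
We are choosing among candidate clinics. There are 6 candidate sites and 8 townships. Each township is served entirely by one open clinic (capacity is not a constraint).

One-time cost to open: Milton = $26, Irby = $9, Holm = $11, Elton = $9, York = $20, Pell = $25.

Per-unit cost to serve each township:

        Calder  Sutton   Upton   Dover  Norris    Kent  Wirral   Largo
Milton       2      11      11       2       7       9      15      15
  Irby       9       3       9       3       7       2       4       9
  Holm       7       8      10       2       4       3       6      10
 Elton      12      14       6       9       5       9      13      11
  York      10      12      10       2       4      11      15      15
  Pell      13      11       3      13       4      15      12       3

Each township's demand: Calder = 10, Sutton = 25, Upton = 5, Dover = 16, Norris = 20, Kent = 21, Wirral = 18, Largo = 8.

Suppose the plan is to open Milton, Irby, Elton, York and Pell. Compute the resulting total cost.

Total cost: 449

Each township is assigned to its cheapest site among the open ones.
{Milton, Irby, Elton, York, Pell}: Calder→Milton 2·10=20, Sutton→Irby 3·25=75, Upton→Pell 3·5=15, Dover→Milton 2·16=32, Norris→York 4·20=80, Kent→Irby 2·21=42, Wirral→Irby 4·18=72, Largo→Pell 3·8=24. Service 360; fixed 89; total 449.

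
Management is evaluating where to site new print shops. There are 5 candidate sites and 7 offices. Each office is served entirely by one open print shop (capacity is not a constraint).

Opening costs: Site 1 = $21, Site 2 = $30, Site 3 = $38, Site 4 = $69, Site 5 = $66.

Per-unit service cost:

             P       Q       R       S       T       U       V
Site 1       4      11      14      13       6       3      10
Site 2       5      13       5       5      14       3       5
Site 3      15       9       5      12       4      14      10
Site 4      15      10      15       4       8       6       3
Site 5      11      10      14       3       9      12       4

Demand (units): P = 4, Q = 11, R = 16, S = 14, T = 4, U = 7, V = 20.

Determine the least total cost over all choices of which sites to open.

For any fixed open set, each office goes to its cheapest open site; total = fixed + service.
{Site 2, Site 3}: P→Site 2 5·4=20, Q→Site 3 9·11=99, R→Site 2 5·16=80, S→Site 2 5·14=70, T→Site 3 4·4=16, U→Site 2 3·7=21, V→Site 2 5·20=100. Service 406; fixed 68; total 474.
{Site 1, Site 3, Site 4}: service 348 + fixed 128 = 476
{Site 2, Site 4}: service 379 + fixed 99 = 478
{Site 1, Site 2, Site 3, Site 4, Site 5}: P→Site 1 4·4=16, Q→Site 3 9·11=99, R→Site 2 5·16=80, S→Site 5 3·14=42, T→Site 3 4·4=16, U→Site 1 3·7=21, V→Site 4 3·20=60. Service 334; fixed 224; total 558.
No other subset beats 474.

Minimum total cost: 474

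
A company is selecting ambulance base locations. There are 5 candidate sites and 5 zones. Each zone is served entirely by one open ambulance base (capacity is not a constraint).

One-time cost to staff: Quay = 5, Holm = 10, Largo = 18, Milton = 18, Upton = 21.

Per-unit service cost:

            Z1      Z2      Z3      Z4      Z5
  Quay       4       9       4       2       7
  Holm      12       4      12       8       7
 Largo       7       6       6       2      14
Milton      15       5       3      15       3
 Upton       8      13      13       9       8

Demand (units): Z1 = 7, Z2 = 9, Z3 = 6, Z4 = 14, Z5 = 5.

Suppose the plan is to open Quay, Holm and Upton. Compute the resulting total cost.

Each zone is assigned to its cheapest site among the open ones.
{Quay, Holm, Upton}: Z1→Quay 4·7=28, Z2→Holm 4·9=36, Z3→Quay 4·6=24, Z4→Quay 2·14=28, Z5→Quay 7·5=35. Service 151; fixed 36; total 187.

Total cost: 187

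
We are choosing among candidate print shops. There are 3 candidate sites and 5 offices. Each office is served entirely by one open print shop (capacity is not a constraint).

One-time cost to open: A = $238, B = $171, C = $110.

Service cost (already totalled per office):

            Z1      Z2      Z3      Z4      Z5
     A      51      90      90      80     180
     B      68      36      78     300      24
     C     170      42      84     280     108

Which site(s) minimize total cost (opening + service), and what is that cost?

For any fixed open set, each office goes to its cheapest open site; total = fixed + service.
{B}: Z1→B 68, Z2→B 36, Z3→B 78, Z4→B 300, Z5→B 24. Service 506; fixed 171; total 677.
{A, B}: Z1→A 51, Z2→B 36, Z3→B 78, Z4→A 80, Z5→B 24. Service 269; fixed 409; total 678.
{A, C}: service 365 + fixed 348 = 713
{A, B, C}: service 269 + fixed 519 = 788
No other subset beats 677.

Open B only; minimum total cost 677.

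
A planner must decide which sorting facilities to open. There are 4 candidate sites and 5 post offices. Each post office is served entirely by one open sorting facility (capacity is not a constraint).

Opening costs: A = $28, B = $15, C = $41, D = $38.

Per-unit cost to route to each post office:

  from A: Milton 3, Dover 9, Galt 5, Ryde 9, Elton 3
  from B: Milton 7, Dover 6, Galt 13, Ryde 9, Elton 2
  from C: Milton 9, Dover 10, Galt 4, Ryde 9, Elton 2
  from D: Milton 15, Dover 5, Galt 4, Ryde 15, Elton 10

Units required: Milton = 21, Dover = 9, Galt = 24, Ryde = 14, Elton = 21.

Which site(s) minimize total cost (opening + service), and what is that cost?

For any fixed open set, each post office goes to its cheapest open site; total = fixed + service.
{A, B}: Milton→A 3·21=63, Dover→B 6·9=54, Galt→A 5·24=120, Ryde→A 9·14=126, Elton→B 2·21=42. Service 405; fixed 43; total 448.
{A, B, D}: service 372 + fixed 81 = 453
{A, D}: service 393 + fixed 66 = 459
{A, B, C, D}: Milton→A 3·21=63, Dover→D 5·9=45, Galt→C 4·24=96, Ryde→A 9·14=126, Elton→B 2·21=42. Service 372; fixed 122; total 494.
No other subset beats 448.

Open A and B; minimum total cost 448.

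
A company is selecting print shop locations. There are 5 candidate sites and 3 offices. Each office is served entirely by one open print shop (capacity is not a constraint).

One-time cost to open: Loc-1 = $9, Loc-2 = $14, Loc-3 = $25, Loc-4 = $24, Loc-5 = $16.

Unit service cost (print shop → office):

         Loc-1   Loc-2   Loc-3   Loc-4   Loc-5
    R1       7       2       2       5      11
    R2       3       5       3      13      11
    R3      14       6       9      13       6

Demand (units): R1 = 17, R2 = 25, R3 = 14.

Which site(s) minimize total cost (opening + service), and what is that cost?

For any fixed open set, each office goes to its cheapest open site; total = fixed + service.
{Loc-1, Loc-2}: R1→Loc-2 2·17=34, R2→Loc-1 3·25=75, R3→Loc-2 6·14=84. Service 193; fixed 23; total 216.
{Loc-1, Loc-2, Loc-5}: R1→Loc-2 2·17=34, R2→Loc-1 3·25=75, R3→Loc-2 6·14=84. Service 193; fixed 39; total 232.
{Loc-2, Loc-3}: service 193 + fixed 39 = 232
{Loc-1, Loc-2, Loc-3, Loc-4, Loc-5}: service 193 + fixed 88 = 281
No other subset beats 216.

Open Loc-1 and Loc-2; minimum total cost 216.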